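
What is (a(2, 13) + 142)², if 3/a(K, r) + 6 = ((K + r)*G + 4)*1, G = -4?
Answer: 77457601/3844 ≈ 20150.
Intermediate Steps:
a(K, r) = 3/(-2 - 4*K - 4*r) (a(K, r) = 3/(-6 + ((K + r)*(-4) + 4)*1) = 3/(-6 + ((-4*K - 4*r) + 4)*1) = 3/(-6 + (4 - 4*K - 4*r)*1) = 3/(-6 + (4 - 4*K - 4*r)) = 3/(-2 - 4*K - 4*r))
(a(2, 13) + 142)² = (-3/(2 + 4*2 + 4*13) + 142)² = (-3/(2 + 8 + 52) + 142)² = (-3/62 + 142)² = (8801/62)² = 77457601/3844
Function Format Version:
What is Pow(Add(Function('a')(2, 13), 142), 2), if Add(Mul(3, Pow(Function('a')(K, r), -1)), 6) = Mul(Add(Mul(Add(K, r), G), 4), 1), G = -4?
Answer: Rational(77457601, 3844) ≈ 20150.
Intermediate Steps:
Function('a')(K, r) = Mul(3, Pow(Add(-2, Mul(-4, K), Mul(-4, r)), -1)) (Function('a')(K, r) = Mul(3, Pow(Add(-6, Mul(Add(Mul(Add(K, r), -4), 4), 1)), -1)) = Mul(3, Pow(Add(-6, Mul(Add(Add(Mul(-4, K), Mul(-4, r)), 4), 1)), -1)) = Mul(3, Pow(Add(-6, Mul(Add(4, Mul(-4, K), Mul(-4, r)), 1)), -1)) = Mul(3, Pow(Add(-6, Add(4, Mul(-4, K), Mul(-4, r))), -1)) = Mul(3, Pow(Add(-2, Mul(-4, K), Mul(-4, r)), -1)))
Pow(Add(Function('a')(2, 13), 142), 2) = Pow(Add(Mul(-3, Pow(Add(2, Mul(4, 2), Mul(4, 13)), -1)), 142), 2) = Pow(Add(Mul(-3, Pow(Add(2, 8, 52), -1)), 142), 2) = Pow(Add(Mul(-3, Pow(62, -1)), 142), 2) = Pow(Add(Mul(-3, Rational(1, 62)), 142), 2) = Pow(Add(Rational(-3, 62), 142), 2) = Pow(Rational(8801, 62), 2) = Rational(77457601, 3844)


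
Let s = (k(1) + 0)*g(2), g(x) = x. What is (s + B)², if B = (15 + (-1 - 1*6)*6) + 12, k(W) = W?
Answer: 169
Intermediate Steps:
s = 2 (s = (1 + 0)*2 = 1*2 = 2)
B = -15 (B = (15 + (-1 - 6)*6) + 12 = (15 - 7*6) + 12 = (15 - 42) + 12 = -27 + 12 = -15)
(s + B)² = (2 - 15)² = (-13)² = 169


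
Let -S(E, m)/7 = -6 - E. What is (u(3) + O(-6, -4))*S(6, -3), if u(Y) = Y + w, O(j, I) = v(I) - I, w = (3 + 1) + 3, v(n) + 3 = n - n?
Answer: 924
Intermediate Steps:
v(n) = -3 (v(n) = -3 + (n - n) = -3 + 0 = -3)
w = 7 (w = 4 + 3 = 7)
S(E, m) = 42 + 7*E (S(E, m) = -7*(-6 - E) = 42 + 7*E)
O(j, I) = -3 - I
u(Y) = 7 + Y (u(Y) = Y + 7 = 7 + Y)
(u(3) + O(-6, -4))*S(6, -3) = ((7 + 3) + (-3 - 1*(-4)))*(42 + 7*6) = (10 + (-3 + 4))*(42 + 42) = (10 + 1)*84 = 11*84 = 924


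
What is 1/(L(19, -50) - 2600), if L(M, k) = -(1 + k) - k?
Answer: -1/2501 ≈ -0.00039984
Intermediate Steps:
L(M, k) = -1 - 2*k (L(M, k) = (-1 - k) - k = -1 - 2*k)
1/(L(19, -50) - 2600) = 1/((-1 - 2*(-50)) - 2600) = 1/((-1 + 100) - 2600) = 1/(99 - 2600) = 1/(-2501) = -1/2501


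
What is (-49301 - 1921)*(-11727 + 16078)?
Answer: -222866922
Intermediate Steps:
(-49301 - 1921)*(-11727 + 16078) = -51222*4351 = -222866922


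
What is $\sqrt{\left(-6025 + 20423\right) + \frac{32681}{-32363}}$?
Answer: $\frac{3 \sqrt{1675431765651}}{32363} \approx 119.99$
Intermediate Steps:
$\sqrt{\left(-6025 + 20423\right) + \frac{32681}{-32363}} = \sqrt{14398 + 32681 \left(- \frac{1}{32363}\right)} = \sqrt{14398 - \frac{32681}{32363}} = \sqrt{\frac{465929793}{32363}} = \frac{3 \sqrt{1675431765651}}{32363}$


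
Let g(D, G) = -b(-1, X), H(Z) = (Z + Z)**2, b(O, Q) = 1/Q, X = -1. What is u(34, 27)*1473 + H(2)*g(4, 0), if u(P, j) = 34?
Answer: 50098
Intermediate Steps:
H(Z) = 4*Z**2 (H(Z) = (2*Z)**2 = 4*Z**2)
g(D, G) = 1 (g(D, G) = -1/(-1) = -1*(-1) = 1)
u(34, 27)*1473 + H(2)*g(4, 0) = 34*1473 + (4*2**2)*1 = 50082 + (4*4)*1 = 50082 + 16*1 = 50082 + 16 = 50098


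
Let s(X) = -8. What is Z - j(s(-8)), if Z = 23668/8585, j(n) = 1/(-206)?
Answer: 4884193/1768510 ≈ 2.7618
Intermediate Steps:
j(n) = -1/206
Z = 23668/8585 (Z = 23668*(1/8585) = 23668/8585 ≈ 2.7569)
Z - j(s(-8)) = 23668/8585 - 1*(-1/206) = 23668/8585 + 1/206 = 4884193/1768510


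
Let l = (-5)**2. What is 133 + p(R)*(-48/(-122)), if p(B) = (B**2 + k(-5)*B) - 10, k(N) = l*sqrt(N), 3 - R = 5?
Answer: 7969/61 - 1200*I*sqrt(5)/61 ≈ 130.64 - 43.988*I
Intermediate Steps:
R = -2 (R = 3 - 1*5 = 3 - 5 = -2)
l = 25
k(N) = 25*sqrt(N)
p(B) = -10 + B**2 + 25*I*B*sqrt(5) (p(B) = (B**2 + (25*sqrt(-5))*B) - 10 = (B**2 + (25*(I*sqrt(5)))*B) - 10 = (B**2 + (25*I*sqrt(5))*B) - 10 = (B**2 + 25*I*B*sqrt(5)) - 10 = -10 + B**2 + 25*I*B*sqrt(5))
133 + p(R)*(-48/(-122)) = 133 + (-10 + (-2)**2 + 25*I*(-2)*sqrt(5))*(-48/(-122)) = 133 + (-10 + 4 - 50*I*sqrt(5))*(-48*(-1/122)) = 133 + (-6 - 50*I*sqrt(5))*(24/61) = 133 + (-144/61 - 1200*I*sqrt(5)/61) = 7969/61 - 1200*I*sqrt(5)/61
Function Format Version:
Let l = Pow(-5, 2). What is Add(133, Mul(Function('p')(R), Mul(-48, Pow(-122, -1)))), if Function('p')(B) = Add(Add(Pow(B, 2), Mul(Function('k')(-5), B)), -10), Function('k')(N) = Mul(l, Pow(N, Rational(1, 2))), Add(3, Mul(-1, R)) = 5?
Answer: Add(Rational(7969, 61), Mul(Rational(-1200, 61), I, Pow(5, Rational(1, 2)))) ≈ Add(130.64, Mul(-43.988, I))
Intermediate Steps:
R = -2 (R = Add(3, Mul(-1, 5)) = Add(3, -5) = -2)
l = 25
Function('k')(N) = Mul(25, Pow(N, Rational(1, 2)))
Function('p')(B) = Add(-10, Pow(B, 2), Mul(25, I, B, Pow(5, Rational(1, 2)))) (Function('p')(B) = Add(Add(Pow(B, 2), Mul(Mul(25, Pow(-5, Rational(1, 2))), B)), -10) = Add(Add(Pow(B, 2), Mul(Mul(25, Mul(I, Pow(5, Rational(1, 2)))), B)), -10) = Add(Add(Pow(B, 2), Mul(Mul(25, I, Pow(5, Rational(1, 2))), B)), -10) = Add(Add(Pow(B, 2), Mul(25, I, B, Pow(5, Rational(1, 2)))), -10) = Add(-10, Pow(B, 2), Mul(25, I, B, Pow(5, Rational(1, 2)))))
Add(133, Mul(Function('p')(R), Mul(-48, Pow(-122, -1)))) = Add(133, Mul(Add(-10, Pow(-2, 2), Mul(25, I, -2, Pow(5, Rational(1, 2)))), Mul(-48, Pow(-122, -1)))) = Add(133, Mul(Add(-10, 4, Mul(-50, I, Pow(5, Rational(1, 2)))), Mul(-48, Rational(-1, 122)))) = Add(133, Mul(Add(-6, Mul(-50, I, Pow(5, Rational(1, 2)))), Rational(24, 61))) = Add(133, Add(Rational(-144, 61), Mul(Rational(-1200, 61), I, Pow(5, Rational(1, 2))))) = Add(Rational(7969, 61), Mul(Rational(-1200, 61), I, Pow(5, Rational(1, 2))))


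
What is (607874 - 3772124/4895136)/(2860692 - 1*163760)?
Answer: 743905532185/3300462230688 ≈ 0.22539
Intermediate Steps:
(607874 - 3772124/4895136)/(2860692 - 1*163760) = (607874 - 3772124*1/4895136)/(2860692 - 163760) = (607874 - 943031/1223784)/2696932 = (743905532185/1223784)*(1/2696932) = 743905532185/3300462230688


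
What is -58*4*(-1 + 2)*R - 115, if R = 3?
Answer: -811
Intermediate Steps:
-58*4*(-1 + 2)*R - 115 = -58*4*(-1 + 2)*3 - 115 = -58*4*1*3 - 115 = -232*3 - 115 = -58*12 - 115 = -696 - 115 = -811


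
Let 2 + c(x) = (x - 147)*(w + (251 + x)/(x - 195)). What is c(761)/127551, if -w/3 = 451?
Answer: -234789868/36096933 ≈ -6.5044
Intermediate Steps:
w = -1353 (w = -3*451 = -1353)
c(x) = -2 + (-1353 + (251 + x)/(-195 + x))*(-147 + x) (c(x) = -2 + (x - 147)*(-1353 + (251 + x)/(x - 195)) = -2 + (-147 + x)*(-1353 + (251 + x)/(-195 + x)) = -2 + (-1353 + (251 + x)/(-195 + x))*(-147 + x))
c(761)/127551 = (4*(-9705063 - 338*761² + 115707*761)/(-195 + 761))/127551 = (4*(-9705063 - 338*579121 + 88053027)/566)*(1/127551) = (4*(1/566)*(-9705063 - 195742898 + 88053027))*(1/127551) = (4*(1/566)*(-117394934))*(1/127551) = -234789868/283*1/127551 = -234789868/36096933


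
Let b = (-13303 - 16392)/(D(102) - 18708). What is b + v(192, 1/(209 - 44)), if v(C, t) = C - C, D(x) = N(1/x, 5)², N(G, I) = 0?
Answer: 29695/18708 ≈ 1.5873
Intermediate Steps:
D(x) = 0 (D(x) = 0² = 0)
v(C, t) = 0
b = 29695/18708 (b = (-13303 - 16392)/(0 - 18708) = -29695/(-18708) = -29695*(-1/18708) = 29695/18708 ≈ 1.5873)
b + v(192, 1/(209 - 44)) = 29695/18708 + 0 = 29695/18708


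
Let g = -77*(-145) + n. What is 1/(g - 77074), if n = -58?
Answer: -1/65967 ≈ -1.5159e-5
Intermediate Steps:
g = 11107 (g = -77*(-145) - 58 = 11165 - 58 = 11107)
1/(g - 77074) = 1/(11107 - 77074) = 1/(-65967) = -1/65967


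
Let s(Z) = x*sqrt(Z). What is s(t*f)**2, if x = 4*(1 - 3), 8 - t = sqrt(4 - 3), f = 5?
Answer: 2240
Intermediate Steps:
t = 7 (t = 8 - sqrt(4 - 3) = 8 - sqrt(1) = 8 - 1*1 = 8 - 1 = 7)
x = -8 (x = 4*(-2) = -8)
s(Z) = -8*sqrt(Z)
s(t*f)**2 = (-8*sqrt(35))**2 = 2240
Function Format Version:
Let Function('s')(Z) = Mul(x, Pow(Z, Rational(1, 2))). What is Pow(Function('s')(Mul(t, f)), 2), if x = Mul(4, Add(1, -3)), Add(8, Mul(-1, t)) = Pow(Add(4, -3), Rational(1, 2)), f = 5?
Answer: 2240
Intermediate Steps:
t = 7 (t = Add(8, Mul(-1, Pow(Add(4, -3), Rational(1, 2)))) = Add(8, Mul(-1, Pow(1, Rational(1, 2)))) = Add(8, Mul(-1, 1)) = Add(8, -1) = 7)
x = -8 (x = Mul(4, -2) = -8)
Function('s')(Z) = Mul(-8, Pow(Z, Rational(1, 2)))
Pow(Function('s')(Mul(t, f)), 2) = Pow(Mul(-8, Pow(Mul(7, 5), Rational(1, 2))), 2) = Pow(Mul(-8, Pow(35, Rational(1, 2))), 2) = 2240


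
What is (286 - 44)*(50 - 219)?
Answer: -40898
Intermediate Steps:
(286 - 44)*(50 - 219) = 242*(-169) = -40898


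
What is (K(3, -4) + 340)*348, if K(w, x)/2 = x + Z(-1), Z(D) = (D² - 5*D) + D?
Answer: 119016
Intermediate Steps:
Z(D) = D² - 4*D
K(w, x) = 10 + 2*x (K(w, x) = 2*(x - (-4 - 1)) = 2*(x - 1*(-5)) = 2*(x + 5) = 2*(5 + x) = 10 + 2*x)
(K(3, -4) + 340)*348 = ((10 + 2*(-4)) + 340)*348 = ((10 - 8) + 340)*348 = (2 + 340)*348 = 342*348 = 119016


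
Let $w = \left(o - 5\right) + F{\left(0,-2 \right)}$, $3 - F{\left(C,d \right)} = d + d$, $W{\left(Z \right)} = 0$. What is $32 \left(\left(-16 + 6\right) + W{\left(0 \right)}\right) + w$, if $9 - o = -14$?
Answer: $-295$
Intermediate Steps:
$o = 23$ ($o = 9 - -14 = 9 + 14 = 23$)
$F{\left(C,d \right)} = 3 - 2 d$ ($F{\left(C,d \right)} = 3 - \left(d + d\right) = 3 - 2 d$)
$w = 25$ ($w = \left(23 - 5\right) + \left(3 - -4\right) = 18 + \left(3 + 4\right) = 18 + 7 = 25$)
$32 \left(\left(-16 + 6\right) + W{\left(0 \right)}\right) + w = 32 \left(\left(-16 + 6\right) + 0\right) + 25 = 32 \left(-10 + 0\right) + 25 = 32 \left(-10\right) + 25 = -320 + 25 = -295$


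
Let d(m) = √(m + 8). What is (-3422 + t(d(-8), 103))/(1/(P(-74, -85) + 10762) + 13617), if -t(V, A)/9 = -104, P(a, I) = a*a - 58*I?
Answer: -52623648/288244657 ≈ -0.18257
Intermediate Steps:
d(m) = √(8 + m)
P(a, I) = a² - 58*I
t(V, A) = 936 (t(V, A) = -9*(-104) = 936)
(-3422 + t(d(-8), 103))/(1/(P(-74, -85) + 10762) + 13617) = (-3422 + 936)/(1/(((-74)² - 58*(-85)) + 10762) + 13617) = -2486/(1/((5476 + 4930) + 10762) + 13617) = -2486/(1/(10406 + 10762) + 13617) = -2486/(1/21168 + 13617) = -2486/288244657/21168 = -2486*21168/288244657 = -52623648/288244657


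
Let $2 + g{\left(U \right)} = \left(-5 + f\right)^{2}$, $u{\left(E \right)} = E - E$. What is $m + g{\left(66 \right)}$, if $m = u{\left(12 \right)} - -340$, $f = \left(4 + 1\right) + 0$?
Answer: $338$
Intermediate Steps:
$u{\left(E \right)} = 0$
$f = 5$ ($f = 5 + 0 = 5$)
$m = 340$ ($m = 0 - -340 = 0 + 340 = 340$)
$g{\left(U \right)} = -2$ ($g{\left(U \right)} = -2 + \left(-5 + 5\right)^{2} = -2 + 0^{2} = -2 + 0 = -2$)
$m + g{\left(66 \right)} = 340 - 2 = 338$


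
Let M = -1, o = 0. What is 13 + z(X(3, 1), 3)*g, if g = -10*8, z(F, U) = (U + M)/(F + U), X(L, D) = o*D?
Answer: -121/3 ≈ -40.333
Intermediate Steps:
X(L, D) = 0 (X(L, D) = 0*D = 0)
z(F, U) = (-1 + U)/(F + U) (z(F, U) = (U - 1)/(F + U) = (-1 + U)/(F + U))
g = -80
13 + z(X(3, 1), 3)*g = 13 + ((-1 + 3)/(0 + 3))*(-80) = 13 + (2/3)*(-80) = 13 + ((⅓)*2)*(-80) = 13 + (⅔)*(-80) = 13 - 160/3 = -121/3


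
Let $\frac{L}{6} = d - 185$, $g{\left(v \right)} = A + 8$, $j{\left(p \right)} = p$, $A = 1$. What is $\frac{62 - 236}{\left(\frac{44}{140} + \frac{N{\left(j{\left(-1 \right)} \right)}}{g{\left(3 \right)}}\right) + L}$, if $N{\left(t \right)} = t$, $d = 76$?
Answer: $\frac{27405}{102973} \approx 0.26614$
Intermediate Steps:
$g{\left(v \right)} = 9$ ($g{\left(v \right)} = 1 + 8 = 9$)
$L = -654$ ($L = 6 \left(76 - 185\right) = 6 \left(-109\right) = -654$)
$\frac{62 - 236}{\left(\frac{44}{140} + \frac{N{\left(j{\left(-1 \right)} \right)}}{g{\left(3 \right)}}\right) + L} = \frac{62 - 236}{\left(\frac{44}{140} - \frac{1}{9}\right) - 654} = - \frac{174}{\left(44 \cdot \frac{1}{140} - \frac{1}{9}\right) - 654} = - \frac{174}{\left(\frac{11}{35} - \frac{1}{9}\right) - 654} = - \frac{174}{\frac{64}{315} - 654} = - \frac{174}{- \frac{205946}{315}} = \left(-174\right) \left(- \frac{315}{205946}\right) = \frac{27405}{102973}$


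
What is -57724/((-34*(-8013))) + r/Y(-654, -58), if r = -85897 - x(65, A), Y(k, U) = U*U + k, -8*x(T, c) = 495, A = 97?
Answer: -94166100661/2953271280 ≈ -31.885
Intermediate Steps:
x(T, c) = -495/8 (x(T, c) = -1/8*495 = -495/8)
Y(k, U) = k + U**2 (Y(k, U) = U**2 + k = k + U**2)
r = -686681/8 (r = -85897 - 1*(-495/8) = -85897 + 495/8 = -686681/8 ≈ -85835.)
-57724/((-34*(-8013))) + r/Y(-654, -58) = -57724/((-34*(-8013))) - 686681/(8*(-654 + (-58)**2)) = -57724/272442 - 686681/(8*(-654 + 3364)) = -57724*1/272442 - 686681/8/2710 = -28862/136221 - 686681/8*1/2710 = -28862/136221 - 686681/21680 = -94166100661/2953271280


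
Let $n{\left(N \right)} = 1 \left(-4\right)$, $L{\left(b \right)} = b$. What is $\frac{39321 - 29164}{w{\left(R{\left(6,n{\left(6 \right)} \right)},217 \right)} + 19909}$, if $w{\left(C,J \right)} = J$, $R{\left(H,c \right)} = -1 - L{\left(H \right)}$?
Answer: $\frac{10157}{20126} \approx 0.50467$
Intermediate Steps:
$n{\left(N \right)} = -4$
$R{\left(H,c \right)} = -1 - H$
$\frac{39321 - 29164}{w{\left(R{\left(6,n{\left(6 \right)} \right)},217 \right)} + 19909} = \frac{39321 - 29164}{217 + 19909} = \frac{10157}{20126}$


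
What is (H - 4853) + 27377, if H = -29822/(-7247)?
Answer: 163261250/7247 ≈ 22528.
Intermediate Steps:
H = 29822/7247 (H = -29822*(-1/7247) = 29822/7247 ≈ 4.1151)
(H - 4853) + 27377 = (29822/7247 - 4853) + 27377 = -35139869/7247 + 27377 = 163261250/7247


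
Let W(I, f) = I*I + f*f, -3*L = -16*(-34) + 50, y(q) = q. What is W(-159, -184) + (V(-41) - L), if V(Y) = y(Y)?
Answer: 59294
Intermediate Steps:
V(Y) = Y
L = -198 (L = -(-16*(-34) + 50)/3 = -(544 + 50)/3 = -1/3*594 = -198)
W(I, f) = I**2 + f**2
W(-159, -184) + (V(-41) - L) = ((-159)**2 + (-184)**2) + (-41 - 1*(-198)) = (25281 + 33856) + (-41 + 198) = 59137 + 157 = 59294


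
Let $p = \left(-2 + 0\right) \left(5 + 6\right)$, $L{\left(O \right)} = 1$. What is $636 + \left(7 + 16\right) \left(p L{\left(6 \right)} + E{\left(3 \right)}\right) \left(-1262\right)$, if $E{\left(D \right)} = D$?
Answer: $552130$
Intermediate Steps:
$p = -22$ ($p = \left(-2\right) 11 = -22$)
$636 + \left(7 + 16\right) \left(p L{\left(6 \right)} + E{\left(3 \right)}\right) \left(-1262\right) = 636 + \left(7 + 16\right) \left(\left(-22\right) 1 + 3\right) \left(-1262\right) = 636 + 23 \left(-22 + 3\right) \left(-1262\right) = 636 + 23 \left(-19\right) \left(-1262\right) = 636 - -551494 = 636 + 551494 = 552130$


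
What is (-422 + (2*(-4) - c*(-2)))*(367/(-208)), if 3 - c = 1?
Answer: 78171/104 ≈ 751.64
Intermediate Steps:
c = 2 (c = 3 - 1*1 = 3 - 1 = 2)
(-422 + (2*(-4) - c*(-2)))*(367/(-208)) = (-422 + (2*(-4) - 1*2*(-2)))*(367/(-208)) = (-422 + (-8 - 2*(-2)))*(367*(-1/208)) = (-422 + (-8 + 4))*(-367/208) = (-422 - 4)*(-367/208) = -426*(-367/208) = 78171/104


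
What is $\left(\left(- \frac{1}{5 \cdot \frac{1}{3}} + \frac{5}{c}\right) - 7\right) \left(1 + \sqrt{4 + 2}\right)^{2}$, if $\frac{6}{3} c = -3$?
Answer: $- \frac{1148}{15} - \frac{328 \sqrt{6}}{15} \approx -130.1$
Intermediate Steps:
$c = - \frac{3}{2}$ ($c = \frac{1}{2} \left(-3\right) = - \frac{3}{2} \approx -1.5$)
$\left(\left(- \frac{1}{5 \cdot \frac{1}{3}} + \frac{5}{c}\right) - 7\right) \left(1 + \sqrt{4 + 2}\right)^{2} = \left(\left(- \frac{1}{5 \cdot \frac{1}{3}} + \frac{5}{- \frac{3}{2}}\right) - 7\right) \left(1 + \sqrt{4 + 2}\right)^{2} = \left(\left(- \frac{1}{5 \cdot \frac{1}{3}} + 5 \left(- \frac{2}{3}\right)\right) - 7\right) \left(1 + \sqrt{6}\right)^{2} = \left(\left(- \frac{1}{\frac{5}{3}} - \frac{10}{3}\right) - 7\right) \left(1 + \sqrt{6}\right)^{2} = \left(\left(\left(-1\right) \frac{3}{5} - \frac{10}{3}\right) - 7\right) \left(1 + \sqrt{6}\right)^{2} = \left(\left(- \frac{3}{5} - \frac{10}{3}\right) - 7\right) \left(1 + \sqrt{6}\right)^{2} = \left(- \frac{59}{15} - 7\right) \left(1 + \sqrt{6}\right)^{2} = - \frac{164 \left(1 + \sqrt{6}\right)^{2}}{15}$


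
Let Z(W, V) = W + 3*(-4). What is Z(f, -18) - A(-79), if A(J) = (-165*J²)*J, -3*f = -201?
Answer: -81351380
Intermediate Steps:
f = 67 (f = -⅓*(-201) = 67)
Z(W, V) = -12 + W (Z(W, V) = W - 12 = -12 + W)
A(J) = -165*J³
Z(f, -18) - A(-79) = (-12 + 67) - (-165)*(-79)³ = 55 - (-165)*(-493039) = 55 - 1*81351435 = 55 - 81351435 = -81351380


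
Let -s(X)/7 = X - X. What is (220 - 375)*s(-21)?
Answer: 0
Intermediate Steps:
s(X) = 0 (s(X) = -7*(X - X) = -7*0 = 0)
(220 - 375)*s(-21) = (220 - 375)*0 = -155*0 = 0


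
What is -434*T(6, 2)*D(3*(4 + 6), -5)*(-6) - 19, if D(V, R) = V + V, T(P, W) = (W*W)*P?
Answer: 3749741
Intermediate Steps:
T(P, W) = P*W² (T(P, W) = W²*P = P*W²)
D(V, R) = 2*V
-434*T(6, 2)*D(3*(4 + 6), -5)*(-6) - 19 = -434*(6*2²)*(2*(3*(4 + 6)))*(-6) - 19 = -434*(6*4)*(2*(3*10))*(-6) - 19 = -434*24*(2*30)*(-6) - 19 = -434*24*60*(-6) - 19 = -624960*(-6) - 19 = -434*(-8640) - 19 = 3749760 - 19 = 3749741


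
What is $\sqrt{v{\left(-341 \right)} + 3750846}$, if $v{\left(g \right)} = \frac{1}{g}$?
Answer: $\frac{\sqrt{436152123385}}{341} \approx 1936.7$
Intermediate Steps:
$\sqrt{v{\left(-341 \right)} + 3750846} = \sqrt{\frac{1}{-341} + 3750846} = \sqrt{- \frac{1}{341} + 3750846} = \sqrt{\frac{1279038485}{341}} = \frac{\sqrt{436152123385}}{341}$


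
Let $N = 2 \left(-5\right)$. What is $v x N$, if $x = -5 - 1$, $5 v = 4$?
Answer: $48$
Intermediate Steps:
$N = -10$
$v = \frac{4}{5}$ ($v = \frac{1}{5} \cdot 4 = \frac{4}{5} \approx 0.8$)
$x = -6$ ($x = -5 - 1 = -6$)
$v x N = \frac{4}{5} \left(-6\right) \left(-10\right) = \left(- \frac{24}{5}\right) \left(-10\right) = 48$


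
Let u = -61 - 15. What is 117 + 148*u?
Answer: -11131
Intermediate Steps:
u = -76
117 + 148*u = 117 + 148*(-76) = 117 - 11248 = -11131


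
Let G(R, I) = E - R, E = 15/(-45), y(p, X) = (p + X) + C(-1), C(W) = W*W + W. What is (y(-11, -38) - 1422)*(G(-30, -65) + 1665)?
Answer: -7478564/3 ≈ -2.4929e+6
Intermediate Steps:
C(W) = W + W**2 (C(W) = W**2 + W = W + W**2)
y(p, X) = X + p (y(p, X) = (p + X) - (1 - 1) = (X + p) - 1*0 = (X + p) + 0 = X + p)
E = -1/3 (E = 15*(-1/45) = -1/3 ≈ -0.33333)
G(R, I) = -1/3 - R
(y(-11, -38) - 1422)*(G(-30, -65) + 1665) = ((-38 - 11) - 1422)*((-1/3 - 1*(-30)) + 1665) = (-49 - 1422)*((-1/3 + 30) + 1665) = -1471*(89/3 + 1665) = -1471*5084/3 = -7478564/3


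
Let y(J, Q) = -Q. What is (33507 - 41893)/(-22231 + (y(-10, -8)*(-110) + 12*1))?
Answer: 8386/23099 ≈ 0.36305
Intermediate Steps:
(33507 - 41893)/(-22231 + (y(-10, -8)*(-110) + 12*1)) = (33507 - 41893)/(-22231 + (-1*(-8)*(-110) + 12*1)) = -8386/(-22231 + (8*(-110) + 12)) = -8386/(-22231 + (-880 + 12)) = -8386/(-22231 - 868) = -8386/(-23099) = -8386*(-1/23099) = 8386/23099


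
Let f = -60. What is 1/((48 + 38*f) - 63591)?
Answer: -1/65823 ≈ -1.5192e-5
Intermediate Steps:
1/((48 + 38*f) - 63591) = 1/((48 + 38*(-60)) - 63591) = 1/((48 - 2280) - 63591) = 1/(-2232 - 63591) = 1/(-65823) = -1/65823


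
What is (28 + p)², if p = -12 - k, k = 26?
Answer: 100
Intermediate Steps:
p = -38 (p = -12 - 1*26 = -12 - 26 = -38)
(28 + p)² = (28 - 38)² = (-10)² = 100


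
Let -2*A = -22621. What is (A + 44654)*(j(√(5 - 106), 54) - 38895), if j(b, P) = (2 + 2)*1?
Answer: -4353030739/2 ≈ -2.1765e+9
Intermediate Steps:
A = 22621/2 (A = -½*(-22621) = 22621/2 ≈ 11311.)
j(b, P) = 4 (j(b, P) = 4*1 = 4)
(A + 44654)*(j(√(5 - 106), 54) - 38895) = (22621/2 + 44654)*(4 - 38895) = (111929/2)*(-38891) = -4353030739/2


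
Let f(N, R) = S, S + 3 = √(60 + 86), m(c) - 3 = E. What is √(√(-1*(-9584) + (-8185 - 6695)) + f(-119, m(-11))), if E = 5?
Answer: √(-3 + √146 + 4*I*√331) ≈ 6.4196 + 5.6681*I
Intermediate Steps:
m(c) = 8 (m(c) = 3 + 5 = 8)
S = -3 + √146 (S = -3 + √(60 + 86) = -3 + √146 ≈ 9.0830)
f(N, R) = -3 + √146
√(√(-1*(-9584) + (-8185 - 6695)) + f(-119, m(-11))) = √(√(-1*(-9584) + (-8185 - 6695)) + (-3 + √146)) = √(√(9584 - 14880) + (-3 + √146)) = √(√(-5296) + (-3 + √146)) = √(4*I*√331 + (-3 + √146)) = √(-3 + √146 + 4*I*√331)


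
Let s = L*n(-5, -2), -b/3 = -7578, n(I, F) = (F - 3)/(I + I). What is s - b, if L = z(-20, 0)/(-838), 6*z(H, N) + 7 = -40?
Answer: -228613057/10056 ≈ -22734.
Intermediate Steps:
z(H, N) = -47/6 (z(H, N) = -7/6 + (⅙)*(-40) = -7/6 - 20/3 = -47/6)
L = 47/5028 (L = -47/6/(-838) = -47/6*(-1/838) = 47/5028 ≈ 0.0093476)
n(I, F) = (-3 + F)/(2*I) (n(I, F) = (-3 + F)/((2*I)) = (-3 + F)*(1/(2*I)) = (-3 + F)/(2*I))
b = 22734 (b = -3*(-7578) = 22734)
s = 47/10056 (s = 47*((½)*(-3 - 2)/(-5))/5028 = 47*((½)*(-⅕)*(-5))/5028 = (47/5028)*(½) = 47/10056 ≈ 0.0046738)
s - b = 47/10056 - 1*22734 = 47/10056 - 22734 = -228613057/10056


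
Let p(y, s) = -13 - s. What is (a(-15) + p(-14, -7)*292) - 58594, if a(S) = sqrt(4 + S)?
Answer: -60346 + I*sqrt(11) ≈ -60346.0 + 3.3166*I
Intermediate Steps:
(a(-15) + p(-14, -7)*292) - 58594 = (sqrt(4 - 15) + (-13 - 1*(-7))*292) - 58594 = (sqrt(-11) + (-13 + 7)*292) - 58594 = (I*sqrt(11) - 6*292) - 58594 = (I*sqrt(11) - 1752) - 58594 = (-1752 + I*sqrt(11)) - 58594 = -60346 + I*sqrt(11)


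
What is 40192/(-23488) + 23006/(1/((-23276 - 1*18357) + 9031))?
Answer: -275265272232/367 ≈ -7.5004e+8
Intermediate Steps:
40192/(-23488) + 23006/(1/((-23276 - 1*18357) + 9031)) = 40192*(-1/23488) + 23006/(1/((-23276 - 18357) + 9031)) = -628/367 + 23006/(1/(-41633 + 9031)) = -628/367 + 23006/(1/(-32602)) = -628/367 + 23006/(-1/32602) = -628/367 + 23006*(-32602) = -628/367 - 750041612 = -275265272232/367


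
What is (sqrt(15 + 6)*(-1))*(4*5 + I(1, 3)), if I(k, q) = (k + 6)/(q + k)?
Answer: -87*sqrt(21)/4 ≈ -99.671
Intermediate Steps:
I(k, q) = (6 + k)/(k + q)
(sqrt(15 + 6)*(-1))*(4*5 + I(1, 3)) = (sqrt(15 + 6)*(-1))*(4*5 + (6 + 1)/(1 + 3)) = (sqrt(21)*(-1))*(20 + 7/4) = (-sqrt(21))*(20 + (1/4)*7) = (-sqrt(21))*(20 + 7/4) = -sqrt(21)*(87/4) = -87*sqrt(21)/4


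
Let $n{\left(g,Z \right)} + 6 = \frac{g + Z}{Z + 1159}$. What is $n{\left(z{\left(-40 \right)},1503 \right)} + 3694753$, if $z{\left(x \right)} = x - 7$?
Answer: $\frac{4917708985}{1331} \approx 3.6947 \cdot 10^{6}$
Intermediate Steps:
$z{\left(x \right)} = -7 + x$ ($z{\left(x \right)} = x - 7 = -7 + x$)
$n{\left(g,Z \right)} = -6 + \frac{Z + g}{1159 + Z}$ ($n{\left(g,Z \right)} = -6 + \frac{g + Z}{Z + 1159} = -6 + \frac{Z + g}{1159 + Z}$)
$n{\left(z{\left(-40 \right)},1503 \right)} + 3694753 = \frac{-6954 - 47 - 7515}{1159 + 1503} + 3694753 = \frac{-6954 - 47 - 7515}{2662} + 3694753 = \frac{1}{2662} \left(-14516\right) + 3694753 = - \frac{7258}{1331} + 3694753 = \frac{4917708985}{1331}$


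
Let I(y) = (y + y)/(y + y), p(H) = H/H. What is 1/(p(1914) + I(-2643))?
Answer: ½ ≈ 0.50000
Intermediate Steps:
p(H) = 1
I(y) = 1 (I(y) = (2*y)/((2*y)) = (2*y)*(1/(2*y)) = 1)
1/(p(1914) + I(-2643)) = 1/(1 + 1) = 1/2 = ½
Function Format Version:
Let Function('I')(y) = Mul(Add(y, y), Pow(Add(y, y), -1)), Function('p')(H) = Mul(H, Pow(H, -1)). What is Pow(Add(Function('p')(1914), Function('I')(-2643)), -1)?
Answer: Rational(1, 2) ≈ 0.50000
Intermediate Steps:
Function('p')(H) = 1
Function('I')(y) = 1 (Function('I')(y) = Mul(Mul(2, y), Pow(Mul(2, y), -1)) = Mul(Mul(2, y), Mul(Rational(1, 2), Pow(y, -1))) = 1)
Pow(Add(Function('p')(1914), Function('I')(-2643)), -1) = Pow(Add(1, 1), -1) = Pow(2, -1) = Rational(1, 2)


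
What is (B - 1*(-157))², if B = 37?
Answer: 37636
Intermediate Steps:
(B - 1*(-157))² = (37 - 1*(-157))² = (37 + 157)² = 194² = 37636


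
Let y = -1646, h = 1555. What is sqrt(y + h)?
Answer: I*sqrt(91) ≈ 9.5394*I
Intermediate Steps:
sqrt(y + h) = sqrt(-1646 + 1555) = sqrt(-91) = I*sqrt(91)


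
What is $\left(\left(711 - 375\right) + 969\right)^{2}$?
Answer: $1703025$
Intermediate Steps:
$\left(\left(711 - 375\right) + 969\right)^{2} = \left(336 + 969\right)^{2} = 1305^{2} = 1703025$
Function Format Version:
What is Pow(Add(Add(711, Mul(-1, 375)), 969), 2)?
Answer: 1703025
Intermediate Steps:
Pow(Add(Add(711, Mul(-1, 375)), 969), 2) = Pow(Add(Add(711, -375), 969), 2) = Pow(Add(336, 969), 2) = Pow(1305, 2) = 1703025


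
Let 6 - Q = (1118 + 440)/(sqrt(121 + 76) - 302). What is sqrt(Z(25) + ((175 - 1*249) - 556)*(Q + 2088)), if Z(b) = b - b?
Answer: 6*sqrt(-6209250752935 - 50638895*sqrt(197))/13001 ≈ 1150.1*I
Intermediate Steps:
Z(b) = 0
Q = 6 - 1558/(-302 + sqrt(197)) (Q = 6 - (1118 + 440)/(sqrt(121 + 76) - 302) = 6 - 1558/(sqrt(197) - 302) = 6 - 1558/(-302 + sqrt(197)) ≈ 11.410)
sqrt(Z(25) + ((175 - 1*249) - 556)*(Q + 2088)) = sqrt(0 + ((175 - 1*249) - 556)*((1016558/91007 + 1558*sqrt(197)/91007) + 2088)) = sqrt(0 + ((175 - 249) - 556)*(191039174/91007 + 1558*sqrt(197)/91007)) = sqrt(0 + (-74 - 556)*(191039174/91007 + 1558*sqrt(197)/91007)) = sqrt(0 - 630*(191039174/91007 + 1558*sqrt(197)/91007)) = sqrt(0 + (-17193525660/13001 - 140220*sqrt(197)/13001)) = sqrt(-17193525660/13001 - 140220*sqrt(197)/13001)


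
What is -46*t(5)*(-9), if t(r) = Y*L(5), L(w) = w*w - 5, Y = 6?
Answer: 49680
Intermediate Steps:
L(w) = -5 + w² (L(w) = w² - 5 = -5 + w²)
t(r) = 120 (t(r) = 6*(-5 + 5²) = 6*(-5 + 25) = 6*20 = 120)
-46*t(5)*(-9) = -46*120*(-9) = -5520*(-9) = 49680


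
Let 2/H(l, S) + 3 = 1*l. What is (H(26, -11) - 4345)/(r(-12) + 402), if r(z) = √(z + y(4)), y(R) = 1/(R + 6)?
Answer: -401730660/37171657 + 99933*I*√1190/37171657 ≈ -10.807 + 0.092741*I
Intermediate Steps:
y(R) = 1/(6 + R)
r(z) = √(⅒ + z) (r(z) = √(z + 1/(6 + 4)) = √(z + 1/10) = √(z + ⅒) = √(⅒ + z))
H(l, S) = 2/(-3 + l) (H(l, S) = 2/(-3 + 1*l) = 2/(-3 + l))
(H(26, -11) - 4345)/(r(-12) + 402) = (2/(-3 + 26) - 4345)/(√(10 + 100*(-12))/10 + 402) = (2/23 - 4345)/(√(10 - 1200)/10 + 402) = (2*(1/23) - 4345)/(√(-1190)/10 + 402) = (2/23 - 4345)/((I*√1190)/10 + 402) = -99933/(23*(I*√1190/10 + 402)) = -99933/(23*(402 + I*√1190/10))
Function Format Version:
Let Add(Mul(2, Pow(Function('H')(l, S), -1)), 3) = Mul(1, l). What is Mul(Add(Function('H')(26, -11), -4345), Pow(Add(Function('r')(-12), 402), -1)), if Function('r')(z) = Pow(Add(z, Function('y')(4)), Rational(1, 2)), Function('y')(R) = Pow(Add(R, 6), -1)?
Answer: Add(Rational(-401730660, 37171657), Mul(Rational(99933, 37171657), I, Pow(1190, Rational(1, 2)))) ≈ Add(-10.807, Mul(0.092741, I))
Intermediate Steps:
Function('y')(R) = Pow(Add(6, R), -1)
Function('r')(z) = Pow(Add(Rational(1, 10), z), Rational(1, 2)) (Function('r')(z) = Pow(Add(z, Pow(Add(6, 4), -1)), Rational(1, 2)) = Pow(Add(z, Pow(10, -1)), Rational(1, 2)) = Pow(Add(z, Rational(1, 10)), Rational(1, 2)) = Pow(Add(Rational(1, 10), z), Rational(1, 2)))
Function('H')(l, S) = Mul(2, Pow(Add(-3, l), -1)) (Function('H')(l, S) = Mul(2, Pow(Add(-3, Mul(1, l)), -1)) = Mul(2, Pow(Add(-3, l), -1)))
Mul(Add(Function('H')(26, -11), -4345), Pow(Add(Function('r')(-12), 402), -1)) = Mul(Add(Mul(2, Pow(Add(-3, 26), -1)), -4345), Pow(Add(Mul(Rational(1, 10), Pow(Add(10, Mul(100, -12)), Rational(1, 2))), 402), -1)) = Mul(Add(Mul(2, Pow(23, -1)), -4345), Pow(Add(Mul(Rational(1, 10), Pow(Add(10, -1200), Rational(1, 2))), 402), -1)) = Mul(Add(Mul(2, Rational(1, 23)), -4345), Pow(Add(Mul(Rational(1, 10), Pow(-1190, Rational(1, 2))), 402), -1)) = Mul(Add(Rational(2, 23), -4345), Pow(Add(Mul(Rational(1, 10), Mul(I, Pow(1190, Rational(1, 2)))), 402), -1)) = Mul(Rational(-99933, 23), Pow(Add(Mul(Rational(1, 10), I, Pow(1190, Rational(1, 2))), 402), -1)) = Mul(Rational(-99933, 23), Pow(Add(402, Mul(Rational(1, 10), I, Pow(1190, Rational(1, 2)))), -1))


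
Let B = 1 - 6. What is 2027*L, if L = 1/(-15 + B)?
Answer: -2027/20 ≈ -101.35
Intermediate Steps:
B = -5
L = -1/20 (L = 1/(-15 - 5) = 1/(-20) = -1/20 ≈ -0.050000)
2027*L = 2027*(-1/20) = -2027/20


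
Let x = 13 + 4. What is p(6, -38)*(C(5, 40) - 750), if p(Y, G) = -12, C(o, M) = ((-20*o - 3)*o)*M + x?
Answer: 255996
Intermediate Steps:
x = 17
C(o, M) = 17 + M*o*(-3 - 20*o) (C(o, M) = ((-20*o - 3)*o)*M + 17 = ((-3 - 20*o)*o)*M + 17 = (o*(-3 - 20*o))*M + 17 = M*o*(-3 - 20*o) + 17 = 17 + M*o*(-3 - 20*o))
p(6, -38)*(C(5, 40) - 750) = -12*((17 - 20*40*5² - 3*40*5) - 750) = -12*((17 - 20*40*25 - 600) - 750) = -12*((17 - 20000 - 600) - 750) = -12*(-20583 - 750) = -12*(-21333) = 255996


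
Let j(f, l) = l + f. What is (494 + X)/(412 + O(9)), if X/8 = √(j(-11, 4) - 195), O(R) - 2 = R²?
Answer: 494/495 + 8*I*√202/495 ≈ 0.99798 + 0.2297*I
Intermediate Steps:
O(R) = 2 + R²
j(f, l) = f + l
X = 8*I*√202 (X = 8*√((-11 + 4) - 195) = 8*√(-7 - 195) = 8*√(-202) = 8*(I*√202) = 8*I*√202 ≈ 113.7*I)
(494 + X)/(412 + O(9)) = (494 + 8*I*√202)/(412 + (2 + 9²)) = (494 + 8*I*√202)/(412 + (2 + 81)) = (494 + 8*I*√202)/(412 + 83) = (494 + 8*I*√202)/495 = (494 + 8*I*√202)*(1/495) = 494/495 + 8*I*√202/495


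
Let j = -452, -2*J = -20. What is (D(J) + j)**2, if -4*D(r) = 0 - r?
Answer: 808201/4 ≈ 2.0205e+5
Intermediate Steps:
J = 10 (J = -1/2*(-20) = 10)
D(r) = r/4 (D(r) = -(0 - r)/4 = -(-1)*r/4 = r/4)
(D(J) + j)**2 = ((1/4)*10 - 452)**2 = (5/2 - 452)**2 = (-899/2)**2 = 808201/4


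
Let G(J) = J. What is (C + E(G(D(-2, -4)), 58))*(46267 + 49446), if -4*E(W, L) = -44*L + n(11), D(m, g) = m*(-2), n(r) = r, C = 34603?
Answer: 13491034489/4 ≈ 3.3728e+9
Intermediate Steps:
D(m, g) = -2*m
E(W, L) = -11/4 + 11*L (E(W, L) = -(-44*L + 11)/4 = -(11 - 44*L)/4 = -11/4 + 11*L)
(C + E(G(D(-2, -4)), 58))*(46267 + 49446) = (34603 + (-11/4 + 11*58))*(46267 + 49446) = (34603 + (-11/4 + 638))*95713 = (34603 + 2541/4)*95713 = (140953/4)*95713 = 13491034489/4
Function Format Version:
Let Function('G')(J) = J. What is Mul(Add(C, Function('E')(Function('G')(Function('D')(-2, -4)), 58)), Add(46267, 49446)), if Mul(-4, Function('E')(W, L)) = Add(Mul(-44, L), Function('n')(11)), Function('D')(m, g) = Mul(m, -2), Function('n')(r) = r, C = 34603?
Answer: Rational(13491034489, 4) ≈ 3.3728e+9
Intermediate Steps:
Function('D')(m, g) = Mul(-2, m)
Function('E')(W, L) = Add(Rational(-11, 4), Mul(11, L)) (Function('E')(W, L) = Mul(Rational(-1, 4), Add(Mul(-44, L), 11)) = Mul(Rational(-1, 4), Add(11, Mul(-44, L))) = Add(Rational(-11, 4), Mul(11, L)))
Mul(Add(C, Function('E')(Function('G')(Function('D')(-2, -4)), 58)), Add(46267, 49446)) = Mul(Add(34603, Add(Rational(-11, 4), Mul(11, 58))), Add(46267, 49446)) = Mul(Add(34603, Add(Rational(-11, 4), 638)), 95713) = Mul(Add(34603, Rational(2541, 4)), 95713) = Mul(Rational(140953, 4), 95713) = Rational(13491034489, 4)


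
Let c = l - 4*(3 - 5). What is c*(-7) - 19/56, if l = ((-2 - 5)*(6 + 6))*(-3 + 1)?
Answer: -69011/56 ≈ -1232.3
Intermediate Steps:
l = 168 (l = -7*12*(-2) = -84*(-2) = 168)
c = 176 (c = 168 - 4*(3 - 5) = 168 - 4*(-2) = 168 + 8 = 176)
c*(-7) - 19/56 = 176*(-7) - 19/56 = -1232 - 19*1/56 = -1232 - 19/56 = -69011/56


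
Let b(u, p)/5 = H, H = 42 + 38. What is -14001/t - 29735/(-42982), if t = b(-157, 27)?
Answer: -294948491/8596400 ≈ -34.311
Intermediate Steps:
H = 80
b(u, p) = 400 (b(u, p) = 5*80 = 400)
t = 400
-14001/t - 29735/(-42982) = -14001/400 - 29735/(-42982) = -14001*1/400 - 29735*(-1/42982) = -14001/400 + 29735/42982 = -294948491/8596400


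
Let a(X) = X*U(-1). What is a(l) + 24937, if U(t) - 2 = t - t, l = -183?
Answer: 24571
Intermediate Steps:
U(t) = 2 (U(t) = 2 + (t - t) = 2 + 0 = 2)
a(X) = 2*X (a(X) = X*2 = 2*X)
a(l) + 24937 = 2*(-183) + 24937 = -366 + 24937 = 24571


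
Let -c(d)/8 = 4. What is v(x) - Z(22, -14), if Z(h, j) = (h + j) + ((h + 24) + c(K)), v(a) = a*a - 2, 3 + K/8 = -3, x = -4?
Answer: -8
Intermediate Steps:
K = -48 (K = -24 + 8*(-3) = -24 - 24 = -48)
c(d) = -32 (c(d) = -8*4 = -32)
v(a) = -2 + a² (v(a) = a² - 2 = -2 + a²)
Z(h, j) = -8 + j + 2*h (Z(h, j) = (h + j) + ((h + 24) - 32) = (h + j) + ((24 + h) - 32) = (h + j) + (-8 + h) = -8 + j + 2*h)
v(x) - Z(22, -14) = (-2 + (-4)²) - (-8 - 14 + 2*22) = (-2 + 16) - (-8 - 14 + 44) = 14 - 1*22 = 14 - 22 = -8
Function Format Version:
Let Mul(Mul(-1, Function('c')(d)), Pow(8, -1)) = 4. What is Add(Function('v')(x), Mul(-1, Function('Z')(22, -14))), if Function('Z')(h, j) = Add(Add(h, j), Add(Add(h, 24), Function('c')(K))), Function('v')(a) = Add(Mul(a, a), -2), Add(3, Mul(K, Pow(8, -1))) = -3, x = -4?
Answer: -8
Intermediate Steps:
K = -48 (K = Add(-24, Mul(8, -3)) = Add(-24, -24) = -48)
Function('c')(d) = -32 (Function('c')(d) = Mul(-8, 4) = -32)
Function('v')(a) = Add(-2, Pow(a, 2)) (Function('v')(a) = Add(Pow(a, 2), -2) = Add(-2, Pow(a, 2)))
Function('Z')(h, j) = Add(-8, j, Mul(2, h)) (Function('Z')(h, j) = Add(Add(h, j), Add(Add(h, 24), -32)) = Add(Add(h, j), Add(Add(24, h), -32)) = Add(Add(h, j), Add(-8, h)) = Add(-8, j, Mul(2, h)))
Add(Function('v')(x), Mul(-1, Function('Z')(22, -14))) = Add(Add(-2, Pow(-4, 2)), Mul(-1, Add(-8, -14, Mul(2, 22)))) = Add(Add(-2, 16), Mul(-1, Add(-8, -14, 44))) = Add(14, Mul(-1, 22)) = Add(14, -22) = -8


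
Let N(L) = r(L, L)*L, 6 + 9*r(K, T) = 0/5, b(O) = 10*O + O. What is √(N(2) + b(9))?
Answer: √879/3 ≈ 9.8826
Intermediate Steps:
b(O) = 11*O
r(K, T) = -⅔ (r(K, T) = -⅔ + (0/5)/9 = -⅔ + (0*(⅕))/9 = -⅔ + (⅑)*0 = -⅔ + 0 = -⅔)
N(L) = -2*L/3
√(N(2) + b(9)) = √(-⅔*2 + 11*9) = √(-4/3 + 99) = √(293/3) = √879/3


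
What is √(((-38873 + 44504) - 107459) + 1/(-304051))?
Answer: 3*I*√1045966021753631/304051 ≈ 319.1*I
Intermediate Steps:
√(((-38873 + 44504) - 107459) + 1/(-304051)) = √((5631 - 107459) - 1/304051) = √(-101828 - 1/304051) = √(-30960905229/304051) = 3*I*√1045966021753631/304051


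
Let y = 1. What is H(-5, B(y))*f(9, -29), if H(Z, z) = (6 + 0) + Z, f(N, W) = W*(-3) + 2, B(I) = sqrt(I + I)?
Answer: 89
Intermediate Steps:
B(I) = sqrt(2)*sqrt(I) (B(I) = sqrt(2*I) = sqrt(2)*sqrt(I))
f(N, W) = 2 - 3*W (f(N, W) = -3*W + 2 = 2 - 3*W)
H(Z, z) = 6 + Z
H(-5, B(y))*f(9, -29) = (6 - 5)*(2 - 3*(-29)) = 1*(2 + 87) = 1*89 = 89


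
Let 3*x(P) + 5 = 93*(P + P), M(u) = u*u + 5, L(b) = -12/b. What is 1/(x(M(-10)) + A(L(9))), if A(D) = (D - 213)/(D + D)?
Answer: 24/158129 ≈ 0.00015177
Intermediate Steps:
M(u) = 5 + u² (M(u) = u² + 5 = 5 + u²)
x(P) = -5/3 + 62*P (x(P) = -5/3 + (93*(P + P))/3 = -5/3 + (93*(2*P))/3 = -5/3 + (186*P)/3 = -5/3 + 62*P)
A(D) = (-213 + D)/(2*D) (A(D) = (-213 + D)/((2*D)) = (-213 + D)*(1/(2*D)) = (-213 + D)/(2*D))
1/(x(M(-10)) + A(L(9))) = 1/((-5/3 + 62*(5 + (-10)²)) + (-213 - 12/9)/(2*((-12/9)))) = 1/((-5/3 + 62*(5 + 100)) + (-213 - 12*⅑)/(2*((-12*⅑)))) = 1/((-5/3 + 62*105) + (-213 - 4/3)/(2*(-4/3))) = 1/((-5/3 + 6510) + (½)*(-¾)*(-643/3)) = 1/(19525/3 + 643/8) = 1/(158129/24) = 24/158129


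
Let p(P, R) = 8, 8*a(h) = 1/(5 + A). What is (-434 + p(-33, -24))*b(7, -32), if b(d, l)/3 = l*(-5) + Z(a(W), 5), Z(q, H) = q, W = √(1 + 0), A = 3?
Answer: -6543999/32 ≈ -2.0450e+5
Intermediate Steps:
W = 1 (W = √1 = 1)
a(h) = 1/64 (a(h) = 1/(8*(5 + 3)) = (⅛)/8 = (⅛)*(⅛) = 1/64)
b(d, l) = 3/64 - 15*l (b(d, l) = 3*(l*(-5) + 1/64) = 3*(-5*l + 1/64) = 3*(1/64 - 5*l) = 3/64 - 15*l)
(-434 + p(-33, -24))*b(7, -32) = (-434 + 8)*(3/64 - 15*(-32)) = -426*(3/64 + 480) = -426*30723/64 = -6543999/32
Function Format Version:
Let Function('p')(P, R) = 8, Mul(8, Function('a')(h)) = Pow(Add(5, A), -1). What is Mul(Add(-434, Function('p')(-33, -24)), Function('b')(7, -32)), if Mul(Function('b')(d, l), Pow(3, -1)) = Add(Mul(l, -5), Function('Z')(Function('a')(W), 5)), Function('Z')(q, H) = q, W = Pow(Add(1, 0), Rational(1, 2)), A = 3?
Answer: Rational(-6543999, 32) ≈ -2.0450e+5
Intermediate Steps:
W = 1 (W = Pow(1, Rational(1, 2)) = 1)
Function('a')(h) = Rational(1, 64) (Function('a')(h) = Mul(Rational(1, 8), Pow(Add(5, 3), -1)) = Mul(Rational(1, 8), Pow(8, -1)) = Mul(Rational(1, 8), Rational(1, 8)) = Rational(1, 64))
Function('b')(d, l) = Add(Rational(3, 64), Mul(-15, l)) (Function('b')(d, l) = Mul(3, Add(Mul(l, -5), Rational(1, 64))) = Mul(3, Add(Mul(-5, l), Rational(1, 64))) = Mul(3, Add(Rational(1, 64), Mul(-5, l))) = Add(Rational(3, 64), Mul(-15, l)))
Mul(Add(-434, Function('p')(-33, -24)), Function('b')(7, -32)) = Mul(Add(-434, 8), Add(Rational(3, 64), Mul(-15, -32))) = Mul(-426, Add(Rational(3, 64), 480)) = Mul(-426, Rational(30723, 64)) = Rational(-6543999, 32)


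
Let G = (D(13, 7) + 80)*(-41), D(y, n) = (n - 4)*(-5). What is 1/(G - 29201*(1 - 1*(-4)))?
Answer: -1/148670 ≈ -6.7263e-6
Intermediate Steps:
D(y, n) = 20 - 5*n (D(y, n) = (-4 + n)*(-5) = 20 - 5*n)
G = -2665 (G = ((20 - 5*7) + 80)*(-41) = ((20 - 35) + 80)*(-41) = (-15 + 80)*(-41) = 65*(-41) = -2665)
1/(G - 29201*(1 - 1*(-4))) = 1/(-2665 - 29201*(1 - 1*(-4))) = 1/(-2665 - 29201*(1 + 4)) = 1/(-2665 - 29201*5) = 1/(-2665 - 146005) = 1/(-148670) = -1/148670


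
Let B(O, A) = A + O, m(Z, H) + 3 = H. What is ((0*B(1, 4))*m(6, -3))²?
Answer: 0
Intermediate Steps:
m(Z, H) = -3 + H
((0*B(1, 4))*m(6, -3))² = ((0*(4 + 1))*(-3 - 3))² = ((0*5)*(-6))² = (0*(-6))² = 0² = 0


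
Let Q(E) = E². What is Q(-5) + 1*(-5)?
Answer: 20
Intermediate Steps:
Q(-5) + 1*(-5) = (-5)² + 1*(-5) = 25 - 5 = 20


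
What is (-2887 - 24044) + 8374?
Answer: -18557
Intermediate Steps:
(-2887 - 24044) + 8374 = -26931 + 8374 = -18557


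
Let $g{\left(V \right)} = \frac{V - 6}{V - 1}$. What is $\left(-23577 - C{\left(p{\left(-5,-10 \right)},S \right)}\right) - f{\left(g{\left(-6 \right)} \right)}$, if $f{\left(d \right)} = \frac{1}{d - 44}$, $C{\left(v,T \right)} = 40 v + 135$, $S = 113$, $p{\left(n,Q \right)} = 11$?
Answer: $- \frac{7148985}{296} \approx -24152.0$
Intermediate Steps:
$C{\left(v,T \right)} = 135 + 40 v$
$g{\left(V \right)} = \frac{-6 + V}{-1 + V}$
$f{\left(d \right)} = \frac{1}{-44 + d}$
$\left(-23577 - C{\left(p{\left(-5,-10 \right)},S \right)}\right) - f{\left(g{\left(-6 \right)} \right)} = \left(-23577 - \left(135 + 40 \cdot 11\right)\right) - \frac{1}{-44 + \frac{-6 - 6}{-1 - 6}} = \left(-23577 - \left(135 + 440\right)\right) - \frac{1}{-44 + \frac{1}{-7} \left(-12\right)} = \left(-23577 - 575\right) - \frac{1}{-44 - - \frac{12}{7}} = \left(-23577 - 575\right) - \frac{1}{-44 + \frac{12}{7}} = -24152 - \frac{1}{- \frac{296}{7}} = -24152 - - \frac{7}{296} = -24152 + \frac{7}{296} = - \frac{7148985}{296}$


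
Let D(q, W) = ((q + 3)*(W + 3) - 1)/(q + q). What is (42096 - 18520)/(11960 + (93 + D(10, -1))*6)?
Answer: 47152/25051 ≈ 1.8822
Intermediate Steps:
D(q, W) = (-1 + (3 + W)*(3 + q))/(2*q) (D(q, W) = ((3 + q)*(3 + W) - 1)/((2*q)) = ((3 + W)*(3 + q) - 1)*(1/(2*q)) = (-1 + (3 + W)*(3 + q))*(1/(2*q)) = (-1 + (3 + W)*(3 + q))/(2*q))
(42096 - 18520)/(11960 + (93 + D(10, -1))*6) = (42096 - 18520)/(11960 + (93 + (½)*(8 + 3*(-1) + 10*(3 - 1))/10)*6) = 23576/(11960 + (93 + (½)*(⅒)*(8 - 3 + 10*2))*6) = 23576/(11960 + (93 + (½)*(⅒)*(8 - 3 + 20))*6) = 23576/(11960 + (93 + (½)*(⅒)*25)*6) = 23576/(11960 + (93 + 5/4)*6) = 23576/(11960 + (377/4)*6) = 23576/(11960 + 1131/2) = 23576/(25051/2) = 23576*(2/25051) = 47152/25051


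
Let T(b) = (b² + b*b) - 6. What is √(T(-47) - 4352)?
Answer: 2*√15 ≈ 7.7460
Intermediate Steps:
T(b) = -6 + 2*b² (T(b) = (b² + b²) - 6 = 2*b² - 6 = -6 + 2*b²)
√(T(-47) - 4352) = √((-6 + 2*(-47)²) - 4352) = √((-6 + 2*2209) - 4352) = √((-6 + 4418) - 4352) = √(4412 - 4352) = √60 = 2*√15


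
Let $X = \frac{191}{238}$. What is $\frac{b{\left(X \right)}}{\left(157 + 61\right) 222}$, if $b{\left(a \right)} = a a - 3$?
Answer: $- \frac{133451}{2741343024} \approx -4.8681 \cdot 10^{-5}$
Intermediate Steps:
$X = \frac{191}{238}$ ($X = 191 \cdot \frac{1}{238} = \frac{191}{238} \approx 0.80252$)
$b{\left(a \right)} = -3 + a^{2}$ ($b{\left(a \right)} = a^{2} - 3 = -3 + a^{2}$)
$\frac{b{\left(X \right)}}{\left(157 + 61\right) 222} = \frac{-3 + \left(\frac{191}{238}\right)^{2}}{\left(157 + 61\right) 222} = \frac{-3 + \frac{36481}{56644}}{218 \cdot 222} = - \frac{133451}{56644 \cdot 48396} = \left(- \frac{133451}{56644}\right) \frac{1}{48396} = - \frac{133451}{2741343024}$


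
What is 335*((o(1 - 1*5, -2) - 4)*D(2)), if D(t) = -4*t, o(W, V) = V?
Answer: 16080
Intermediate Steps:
335*((o(1 - 1*5, -2) - 4)*D(2)) = 335*((-2 - 4)*(-4*2)) = 335*(-6*(-8)) = 335*48 = 16080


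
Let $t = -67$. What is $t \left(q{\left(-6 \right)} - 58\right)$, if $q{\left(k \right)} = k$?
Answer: $4288$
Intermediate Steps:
$t \left(q{\left(-6 \right)} - 58\right) = - 67 \left(-6 - 58\right) = \left(-67\right) \left(-64\right) = 4288$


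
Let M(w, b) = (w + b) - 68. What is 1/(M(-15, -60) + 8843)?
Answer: 1/8700 ≈ 0.00011494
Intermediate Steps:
M(w, b) = -68 + b + w (M(w, b) = (b + w) - 68 = -68 + b + w)
1/(M(-15, -60) + 8843) = 1/((-68 - 60 - 15) + 8843) = 1/(-143 + 8843) = 1/8700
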